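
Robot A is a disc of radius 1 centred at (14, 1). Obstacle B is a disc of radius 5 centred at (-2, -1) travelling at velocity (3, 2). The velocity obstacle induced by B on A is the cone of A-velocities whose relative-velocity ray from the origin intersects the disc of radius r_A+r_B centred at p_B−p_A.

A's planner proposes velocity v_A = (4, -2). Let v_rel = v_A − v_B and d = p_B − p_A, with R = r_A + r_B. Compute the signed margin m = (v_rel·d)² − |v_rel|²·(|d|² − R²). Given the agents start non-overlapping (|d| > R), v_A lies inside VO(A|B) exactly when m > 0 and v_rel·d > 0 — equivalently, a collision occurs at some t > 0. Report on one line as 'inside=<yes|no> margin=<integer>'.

d = (-16, -2),  |d|² = 260;  R = 1+5 = 6,  c = 260−6² = 224
v_rel = (1, -4),  |v_rel|² = 17;  v_rel·d = (1)·(-16) + (-4)·(-2) = -8
17·t² + 16·t + 224 = 0  ⇒  m = (-8)² − 17·224 = -3744
m = -3744 < 0,  v_rel·d = -8 < 0  ⇒  outside

inside=no margin=-3744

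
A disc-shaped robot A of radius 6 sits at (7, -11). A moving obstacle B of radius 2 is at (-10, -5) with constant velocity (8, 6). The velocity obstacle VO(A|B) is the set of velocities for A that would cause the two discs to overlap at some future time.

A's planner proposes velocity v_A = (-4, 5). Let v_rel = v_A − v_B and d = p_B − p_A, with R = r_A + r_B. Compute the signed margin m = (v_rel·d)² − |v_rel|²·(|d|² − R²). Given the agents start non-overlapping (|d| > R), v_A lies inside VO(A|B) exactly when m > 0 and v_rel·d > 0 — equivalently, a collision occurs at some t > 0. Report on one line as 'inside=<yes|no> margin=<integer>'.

d = (-17, 6),  |d|² = 325;  R = 6+2 = 8,  c = 325−8² = 261
v_rel = (-12, -1),  |v_rel|² = 145;  v_rel·d = (-12)·(-17) + (-1)·(6) = 198
145·t² − 396·t + 261 = 0  ⇒  m = 198² − 145·261 = 1359
m = 1359 > 0,  v_rel·d = 198 > 0  ⇒  inside

inside=yes margin=1359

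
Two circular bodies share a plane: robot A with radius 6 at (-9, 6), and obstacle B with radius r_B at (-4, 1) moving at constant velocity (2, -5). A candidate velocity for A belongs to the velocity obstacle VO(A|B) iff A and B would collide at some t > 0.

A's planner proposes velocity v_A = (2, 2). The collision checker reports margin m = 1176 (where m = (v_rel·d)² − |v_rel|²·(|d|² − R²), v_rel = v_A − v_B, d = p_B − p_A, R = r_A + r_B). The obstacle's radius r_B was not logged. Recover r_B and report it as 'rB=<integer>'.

m = 1176
d = (5, -5);  v_rel = (0, 7),  |v_rel|² = 49
v_rel×d = (0)·(-5) − (7)·(5) = -35
since m = R²·49 − (-35)²:  R² = (1225 + 1176) / 49 = 49
R = √49 = 7  ⇒  r_B = 7 − 6 = 1

rB=1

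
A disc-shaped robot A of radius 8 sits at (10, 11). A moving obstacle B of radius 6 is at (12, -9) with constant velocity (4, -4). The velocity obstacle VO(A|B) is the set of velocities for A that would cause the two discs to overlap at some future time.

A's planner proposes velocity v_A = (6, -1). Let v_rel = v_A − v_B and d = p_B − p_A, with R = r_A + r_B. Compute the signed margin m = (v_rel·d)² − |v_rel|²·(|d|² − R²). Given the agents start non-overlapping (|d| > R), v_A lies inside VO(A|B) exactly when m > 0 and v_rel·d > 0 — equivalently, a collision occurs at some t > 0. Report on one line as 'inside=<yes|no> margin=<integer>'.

d = (2, -20),  |d|² = 404;  R = 8+6 = 14,  c = 404−14² = 208
v_rel = (2, 3),  |v_rel|² = 13;  v_rel·d = (2)·(2) + (3)·(-20) = -56
13·t² + 112·t + 208 = 0  ⇒  m = (-56)² − 13·208 = 432
m = 432 > 0,  v_rel·d = -56 < 0  ⇒  outside

inside=no margin=432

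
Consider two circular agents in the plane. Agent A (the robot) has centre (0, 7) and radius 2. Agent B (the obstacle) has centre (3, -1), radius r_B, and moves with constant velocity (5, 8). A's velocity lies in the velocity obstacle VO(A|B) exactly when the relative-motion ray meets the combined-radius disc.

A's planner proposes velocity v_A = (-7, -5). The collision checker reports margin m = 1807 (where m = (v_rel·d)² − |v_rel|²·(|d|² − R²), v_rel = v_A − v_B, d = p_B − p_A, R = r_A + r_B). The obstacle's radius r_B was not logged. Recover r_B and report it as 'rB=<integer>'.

m = 1807
d = (3, -8);  v_rel = (-12, -13),  |v_rel|² = 313
v_rel×d = (-12)·(-8) − (-13)·(3) = 135
since m = R²·313 − 135²:  R² = (18225 + 1807) / 313 = 64
R = √64 = 8  ⇒  r_B = 8 − 2 = 6

rB=6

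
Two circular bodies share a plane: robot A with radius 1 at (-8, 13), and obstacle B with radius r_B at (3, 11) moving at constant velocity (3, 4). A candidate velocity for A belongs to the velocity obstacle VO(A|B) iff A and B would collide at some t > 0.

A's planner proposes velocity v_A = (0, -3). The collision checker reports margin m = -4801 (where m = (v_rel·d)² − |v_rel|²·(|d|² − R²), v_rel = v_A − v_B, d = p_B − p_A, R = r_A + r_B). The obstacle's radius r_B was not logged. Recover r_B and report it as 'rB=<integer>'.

m = -4801
d = (11, -2);  v_rel = (-3, -7),  |v_rel|² = 58
v_rel×d = (-3)·(-2) − (-7)·(11) = 83
since m = R²·58 − 83²:  R² = (6889 + -4801) / 58 = 36
R = √36 = 6  ⇒  r_B = 6 − 1 = 5

rB=5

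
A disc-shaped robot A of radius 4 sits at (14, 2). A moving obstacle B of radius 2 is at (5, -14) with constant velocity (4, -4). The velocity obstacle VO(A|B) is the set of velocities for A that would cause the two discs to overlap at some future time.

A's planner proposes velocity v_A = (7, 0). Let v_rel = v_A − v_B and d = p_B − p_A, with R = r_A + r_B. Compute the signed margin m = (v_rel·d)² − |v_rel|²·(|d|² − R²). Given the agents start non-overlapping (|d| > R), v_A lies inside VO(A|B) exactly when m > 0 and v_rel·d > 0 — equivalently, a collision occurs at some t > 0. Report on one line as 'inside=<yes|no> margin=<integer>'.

d = (-9, -16),  |d|² = 337;  R = 4+2 = 6,  c = 337−6² = 301
v_rel = (3, 4),  |v_rel|² = 25;  v_rel·d = (3)·(-9) + (4)·(-16) = -91
25·t² + 182·t + 301 = 0  ⇒  m = (-91)² − 25·301 = 756
m = 756 > 0,  v_rel·d = -91 < 0  ⇒  outside

inside=no margin=756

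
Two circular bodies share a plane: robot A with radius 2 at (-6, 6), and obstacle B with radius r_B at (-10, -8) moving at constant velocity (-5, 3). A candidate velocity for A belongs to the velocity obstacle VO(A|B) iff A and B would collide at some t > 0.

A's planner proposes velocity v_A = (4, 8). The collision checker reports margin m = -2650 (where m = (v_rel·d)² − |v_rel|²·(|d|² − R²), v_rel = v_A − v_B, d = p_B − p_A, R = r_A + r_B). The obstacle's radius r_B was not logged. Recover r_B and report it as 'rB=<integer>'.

m = -2650
d = (-4, -14);  v_rel = (9, 5),  |v_rel|² = 106
v_rel×d = (9)·(-14) − (5)·(-4) = -106
since m = R²·106 − (-106)²:  R² = (11236 + -2650) / 106 = 81
R = √81 = 9  ⇒  r_B = 9 − 2 = 7

rB=7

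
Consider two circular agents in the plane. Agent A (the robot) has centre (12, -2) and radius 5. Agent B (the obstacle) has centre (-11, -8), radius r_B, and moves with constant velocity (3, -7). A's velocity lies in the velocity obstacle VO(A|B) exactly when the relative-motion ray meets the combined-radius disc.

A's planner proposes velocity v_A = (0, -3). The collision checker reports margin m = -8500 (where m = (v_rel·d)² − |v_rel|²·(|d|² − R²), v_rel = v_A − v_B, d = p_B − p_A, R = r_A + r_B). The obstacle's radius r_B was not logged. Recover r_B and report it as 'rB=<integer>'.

m = -8500
d = (-23, -6);  v_rel = (-3, 4),  |v_rel|² = 25
v_rel×d = (-3)·(-6) − (4)·(-23) = 110
since m = R²·25 − 110²:  R² = (12100 + -8500) / 25 = 144
R = √144 = 12  ⇒  r_B = 12 − 5 = 7

rB=7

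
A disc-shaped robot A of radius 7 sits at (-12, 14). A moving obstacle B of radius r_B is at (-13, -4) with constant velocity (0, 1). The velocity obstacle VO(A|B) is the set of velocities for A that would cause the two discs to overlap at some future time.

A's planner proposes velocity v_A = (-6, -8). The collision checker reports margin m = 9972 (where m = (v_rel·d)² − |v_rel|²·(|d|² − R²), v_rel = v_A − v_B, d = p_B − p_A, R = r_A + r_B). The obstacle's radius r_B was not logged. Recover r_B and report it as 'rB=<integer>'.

m = 9972
d = (-1, -18);  v_rel = (-6, -9),  |v_rel|² = 117
v_rel×d = (-6)·(-18) − (-9)·(-1) = 99
since m = R²·117 − 99²:  R² = (9801 + 9972) / 117 = 169
R = √169 = 13  ⇒  r_B = 13 − 7 = 6

rB=6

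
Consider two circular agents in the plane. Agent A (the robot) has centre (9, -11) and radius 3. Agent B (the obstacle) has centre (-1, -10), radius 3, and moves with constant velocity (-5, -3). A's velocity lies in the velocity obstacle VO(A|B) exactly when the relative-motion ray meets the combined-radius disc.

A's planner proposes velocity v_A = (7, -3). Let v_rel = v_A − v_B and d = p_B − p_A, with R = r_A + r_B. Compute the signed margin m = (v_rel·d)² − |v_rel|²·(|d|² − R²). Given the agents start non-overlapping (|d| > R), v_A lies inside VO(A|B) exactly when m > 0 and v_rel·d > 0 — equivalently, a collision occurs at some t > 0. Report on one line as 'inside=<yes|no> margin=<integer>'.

d = (-10, 1),  |d|² = 101;  R = 3+3 = 6,  c = 101−6² = 65
v_rel = (12, 0),  |v_rel|² = 144;  v_rel·d = (12)·(-10) + (0)·(1) = -120
144·t² + 240·t + 65 = 0  ⇒  m = (-120)² − 144·65 = 5040
m = 5040 > 0,  v_rel·d = -120 < 0  ⇒  outside

inside=no margin=5040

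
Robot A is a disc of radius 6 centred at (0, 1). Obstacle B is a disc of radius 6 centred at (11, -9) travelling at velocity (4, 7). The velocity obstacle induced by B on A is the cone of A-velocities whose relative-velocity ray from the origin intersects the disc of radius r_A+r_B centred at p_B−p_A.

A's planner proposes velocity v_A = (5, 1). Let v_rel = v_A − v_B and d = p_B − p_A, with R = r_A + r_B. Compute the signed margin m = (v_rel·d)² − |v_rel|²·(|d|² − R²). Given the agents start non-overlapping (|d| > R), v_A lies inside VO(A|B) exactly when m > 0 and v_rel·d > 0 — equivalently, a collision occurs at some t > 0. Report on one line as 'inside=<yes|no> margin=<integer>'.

d = (11, -10),  |d|² = 221;  R = 6+6 = 12,  c = 221−12² = 77
v_rel = (1, -6),  |v_rel|² = 37;  v_rel·d = (1)·(11) + (-6)·(-10) = 71
37·t² − 142·t + 77 = 0  ⇒  m = 71² − 37·77 = 2192
m = 2192 > 0,  v_rel·d = 71 > 0  ⇒  inside

inside=yes margin=2192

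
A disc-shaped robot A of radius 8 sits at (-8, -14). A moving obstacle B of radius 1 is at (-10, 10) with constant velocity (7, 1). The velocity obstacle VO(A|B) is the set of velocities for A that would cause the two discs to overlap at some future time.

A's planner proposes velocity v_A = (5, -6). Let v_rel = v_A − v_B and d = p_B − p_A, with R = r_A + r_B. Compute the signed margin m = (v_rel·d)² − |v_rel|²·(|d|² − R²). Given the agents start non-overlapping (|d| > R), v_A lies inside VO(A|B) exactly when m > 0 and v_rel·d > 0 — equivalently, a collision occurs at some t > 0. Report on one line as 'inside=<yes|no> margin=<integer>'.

d = (-2, 24),  |d|² = 580;  R = 8+1 = 9,  c = 580−9² = 499
v_rel = (-2, -7),  |v_rel|² = 53;  v_rel·d = (-2)·(-2) + (-7)·(24) = -164
53·t² + 328·t + 499 = 0  ⇒  m = (-164)² − 53·499 = 449
m = 449 > 0,  v_rel·d = -164 < 0  ⇒  outside

inside=no margin=449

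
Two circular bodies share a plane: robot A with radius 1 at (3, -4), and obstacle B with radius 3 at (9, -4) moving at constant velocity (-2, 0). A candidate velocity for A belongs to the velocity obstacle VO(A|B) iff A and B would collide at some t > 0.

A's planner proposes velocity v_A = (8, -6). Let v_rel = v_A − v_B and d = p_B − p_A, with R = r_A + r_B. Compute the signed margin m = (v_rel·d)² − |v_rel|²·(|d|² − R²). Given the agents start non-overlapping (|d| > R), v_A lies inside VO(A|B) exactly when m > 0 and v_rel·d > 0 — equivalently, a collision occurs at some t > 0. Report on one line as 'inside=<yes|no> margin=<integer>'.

d = (6, 0),  |d|² = 36;  R = 1+3 = 4,  c = 36−4² = 20
v_rel = (10, -6),  |v_rel|² = 136;  v_rel·d = (10)·(6) + (-6)·(0) = 60
136·t² − 120·t + 20 = 0  ⇒  m = 60² − 136·20 = 880
m = 880 > 0,  v_rel·d = 60 > 0  ⇒  inside

inside=yes margin=880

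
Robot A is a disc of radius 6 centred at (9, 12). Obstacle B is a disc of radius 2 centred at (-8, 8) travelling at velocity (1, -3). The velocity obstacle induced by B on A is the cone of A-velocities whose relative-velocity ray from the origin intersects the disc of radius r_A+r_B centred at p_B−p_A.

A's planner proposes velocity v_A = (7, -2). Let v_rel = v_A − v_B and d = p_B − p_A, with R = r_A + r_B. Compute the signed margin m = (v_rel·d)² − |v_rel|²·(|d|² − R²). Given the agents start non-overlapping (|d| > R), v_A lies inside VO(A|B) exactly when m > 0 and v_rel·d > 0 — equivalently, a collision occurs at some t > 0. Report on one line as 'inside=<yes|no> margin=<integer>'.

d = (-17, -4),  |d|² = 305;  R = 6+2 = 8,  c = 305−8² = 241
v_rel = (6, 1),  |v_rel|² = 37;  v_rel·d = (6)·(-17) + (1)·(-4) = -106
37·t² + 212·t + 241 = 0  ⇒  m = (-106)² − 37·241 = 2319
m = 2319 > 0,  v_rel·d = -106 < 0  ⇒  outside

inside=no margin=2319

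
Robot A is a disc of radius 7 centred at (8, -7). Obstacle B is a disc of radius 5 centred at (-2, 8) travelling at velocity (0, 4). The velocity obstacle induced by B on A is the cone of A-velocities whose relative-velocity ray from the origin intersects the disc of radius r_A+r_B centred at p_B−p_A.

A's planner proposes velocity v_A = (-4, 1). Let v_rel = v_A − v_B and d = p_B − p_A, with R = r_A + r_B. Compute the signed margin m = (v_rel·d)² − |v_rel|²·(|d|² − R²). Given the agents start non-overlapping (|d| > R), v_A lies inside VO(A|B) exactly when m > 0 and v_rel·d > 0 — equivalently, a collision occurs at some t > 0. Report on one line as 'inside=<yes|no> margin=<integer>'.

d = (-10, 15),  |d|² = 325;  R = 7+5 = 12,  c = 325−12² = 181
v_rel = (-4, -3),  |v_rel|² = 25;  v_rel·d = (-4)·(-10) + (-3)·(15) = -5
25·t² + 10·t + 181 = 0  ⇒  m = (-5)² − 25·181 = -4500
m = -4500 < 0,  v_rel·d = -5 < 0  ⇒  outside

inside=no margin=-4500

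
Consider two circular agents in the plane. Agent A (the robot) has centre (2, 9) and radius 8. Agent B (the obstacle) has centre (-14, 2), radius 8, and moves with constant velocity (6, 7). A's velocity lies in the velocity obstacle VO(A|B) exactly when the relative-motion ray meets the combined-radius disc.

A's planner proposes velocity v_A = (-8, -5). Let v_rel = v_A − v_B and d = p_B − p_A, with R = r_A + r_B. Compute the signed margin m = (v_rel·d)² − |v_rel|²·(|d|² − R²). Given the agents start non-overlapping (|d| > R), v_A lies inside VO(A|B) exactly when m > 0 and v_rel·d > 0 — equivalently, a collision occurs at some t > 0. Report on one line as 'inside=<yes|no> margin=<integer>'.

d = (-16, -7),  |d|² = 305;  R = 8+8 = 16,  c = 305−16² = 49
v_rel = (-14, -12),  |v_rel|² = 340;  v_rel·d = (-14)·(-16) + (-12)·(-7) = 308
340·t² − 616·t + 49 = 0  ⇒  m = 308² − 340·49 = 78204
m = 78204 > 0,  v_rel·d = 308 > 0  ⇒  inside

inside=yes margin=78204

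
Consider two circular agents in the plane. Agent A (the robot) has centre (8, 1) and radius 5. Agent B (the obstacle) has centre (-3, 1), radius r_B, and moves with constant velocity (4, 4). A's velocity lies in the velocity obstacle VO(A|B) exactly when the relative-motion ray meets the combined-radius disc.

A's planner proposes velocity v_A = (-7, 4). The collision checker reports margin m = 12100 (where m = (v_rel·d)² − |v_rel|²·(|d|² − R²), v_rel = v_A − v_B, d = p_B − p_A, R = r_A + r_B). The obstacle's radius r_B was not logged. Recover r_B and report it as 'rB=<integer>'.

m = 12100
d = (-11, 0);  v_rel = (-11, 0),  |v_rel|² = 121
v_rel×d = (-11)·(0) − (0)·(-11) = 0
since m = R²·121 − 0²:  R² = (0 + 12100) / 121 = 100
R = √100 = 10  ⇒  r_B = 10 − 5 = 5

rB=5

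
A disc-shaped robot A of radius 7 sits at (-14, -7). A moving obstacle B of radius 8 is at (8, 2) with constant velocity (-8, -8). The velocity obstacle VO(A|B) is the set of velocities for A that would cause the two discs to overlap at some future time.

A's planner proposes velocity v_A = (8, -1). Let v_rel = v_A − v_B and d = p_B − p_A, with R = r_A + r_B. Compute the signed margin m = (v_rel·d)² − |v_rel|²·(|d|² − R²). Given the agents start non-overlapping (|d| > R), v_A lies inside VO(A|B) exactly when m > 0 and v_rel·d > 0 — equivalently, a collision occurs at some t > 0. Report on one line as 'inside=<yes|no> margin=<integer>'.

d = (22, 9),  |d|² = 565;  R = 7+8 = 15,  c = 565−15² = 340
v_rel = (16, 7),  |v_rel|² = 305;  v_rel·d = (16)·(22) + (7)·(9) = 415
305·t² − 830·t + 340 = 0  ⇒  m = 415² − 305·340 = 68525
m = 68525 > 0,  v_rel·d = 415 > 0  ⇒  inside

inside=yes margin=68525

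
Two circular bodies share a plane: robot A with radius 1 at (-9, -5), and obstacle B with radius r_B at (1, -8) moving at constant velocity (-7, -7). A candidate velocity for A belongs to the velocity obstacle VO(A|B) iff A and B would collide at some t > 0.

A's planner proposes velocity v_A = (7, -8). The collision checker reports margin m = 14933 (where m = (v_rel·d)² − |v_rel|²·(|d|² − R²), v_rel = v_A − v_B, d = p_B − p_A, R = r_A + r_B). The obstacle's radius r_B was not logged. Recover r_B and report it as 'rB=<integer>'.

m = 14933
d = (10, -3);  v_rel = (14, -1),  |v_rel|² = 197
v_rel×d = (14)·(-3) − (-1)·(10) = -32
since m = R²·197 − (-32)²:  R² = (1024 + 14933) / 197 = 81
R = √81 = 9  ⇒  r_B = 9 − 1 = 8

rB=8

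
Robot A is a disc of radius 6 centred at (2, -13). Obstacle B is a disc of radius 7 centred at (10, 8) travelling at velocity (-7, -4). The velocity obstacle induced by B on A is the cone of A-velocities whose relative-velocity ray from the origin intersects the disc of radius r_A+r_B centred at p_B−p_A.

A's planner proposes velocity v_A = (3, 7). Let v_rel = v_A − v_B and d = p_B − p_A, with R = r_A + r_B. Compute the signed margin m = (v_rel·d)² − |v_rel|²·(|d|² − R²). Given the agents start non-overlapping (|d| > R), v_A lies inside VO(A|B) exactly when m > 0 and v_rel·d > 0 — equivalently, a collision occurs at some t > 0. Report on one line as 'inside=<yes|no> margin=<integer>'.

d = (8, 21),  |d|² = 505;  R = 6+7 = 13,  c = 505−13² = 336
v_rel = (10, 11),  |v_rel|² = 221;  v_rel·d = (10)·(8) + (11)·(21) = 311
221·t² − 622·t + 336 = 0  ⇒  m = 311² − 221·336 = 22465
m = 22465 > 0,  v_rel·d = 311 > 0  ⇒  inside

inside=yes margin=22465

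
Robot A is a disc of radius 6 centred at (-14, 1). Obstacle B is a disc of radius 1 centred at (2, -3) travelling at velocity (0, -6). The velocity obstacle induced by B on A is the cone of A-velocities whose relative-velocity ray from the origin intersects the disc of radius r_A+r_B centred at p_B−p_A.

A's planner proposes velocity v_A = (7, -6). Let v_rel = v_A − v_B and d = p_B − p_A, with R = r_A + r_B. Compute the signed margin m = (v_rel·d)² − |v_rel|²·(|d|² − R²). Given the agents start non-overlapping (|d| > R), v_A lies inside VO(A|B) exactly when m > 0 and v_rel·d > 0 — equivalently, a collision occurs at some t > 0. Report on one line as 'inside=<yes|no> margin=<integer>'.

d = (16, -4),  |d|² = 272;  R = 6+1 = 7,  c = 272−7² = 223
v_rel = (7, 0),  |v_rel|² = 49;  v_rel·d = (7)·(16) + (0)·(-4) = 112
49·t² − 224·t + 223 = 0  ⇒  m = 112² − 49·223 = 1617
m = 1617 > 0,  v_rel·d = 112 > 0  ⇒  inside

inside=yes margin=1617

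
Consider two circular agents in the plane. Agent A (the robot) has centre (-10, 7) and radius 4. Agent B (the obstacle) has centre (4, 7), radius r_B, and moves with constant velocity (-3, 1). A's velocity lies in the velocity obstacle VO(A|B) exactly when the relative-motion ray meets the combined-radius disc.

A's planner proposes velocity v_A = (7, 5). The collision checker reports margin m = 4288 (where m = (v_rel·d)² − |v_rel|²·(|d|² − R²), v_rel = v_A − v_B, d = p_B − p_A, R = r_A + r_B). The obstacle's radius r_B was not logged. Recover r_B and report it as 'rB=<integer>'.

m = 4288
d = (14, 0);  v_rel = (10, 4),  |v_rel|² = 116
v_rel×d = (10)·(0) − (4)·(14) = -56
since m = R²·116 − (-56)²:  R² = (3136 + 4288) / 116 = 64
R = √64 = 8  ⇒  r_B = 8 − 4 = 4

rB=4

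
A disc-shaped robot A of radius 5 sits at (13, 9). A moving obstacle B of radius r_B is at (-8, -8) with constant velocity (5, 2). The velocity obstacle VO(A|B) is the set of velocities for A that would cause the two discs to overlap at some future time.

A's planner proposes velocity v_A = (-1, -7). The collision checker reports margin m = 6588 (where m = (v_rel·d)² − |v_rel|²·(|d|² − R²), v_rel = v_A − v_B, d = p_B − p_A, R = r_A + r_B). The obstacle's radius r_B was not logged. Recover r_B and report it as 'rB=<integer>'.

m = 6588
d = (-21, -17);  v_rel = (-6, -9),  |v_rel|² = 117
v_rel×d = (-6)·(-17) − (-9)·(-21) = -87
since m = R²·117 − (-87)²:  R² = (7569 + 6588) / 117 = 121
R = √121 = 11  ⇒  r_B = 11 − 5 = 6

rB=6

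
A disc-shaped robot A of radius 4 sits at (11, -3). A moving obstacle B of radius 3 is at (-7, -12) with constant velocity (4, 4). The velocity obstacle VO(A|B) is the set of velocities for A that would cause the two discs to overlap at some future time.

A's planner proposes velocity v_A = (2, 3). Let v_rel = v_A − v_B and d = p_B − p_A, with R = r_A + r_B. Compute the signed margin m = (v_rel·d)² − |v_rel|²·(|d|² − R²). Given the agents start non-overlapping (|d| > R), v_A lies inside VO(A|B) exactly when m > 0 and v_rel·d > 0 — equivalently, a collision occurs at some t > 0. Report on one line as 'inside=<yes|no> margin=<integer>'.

d = (-18, -9),  |d|² = 405;  R = 4+3 = 7,  c = 405−7² = 356
v_rel = (-2, -1),  |v_rel|² = 5;  v_rel·d = (-2)·(-18) + (-1)·(-9) = 45
5·t² − 90·t + 356 = 0  ⇒  m = 45² − 5·356 = 245
m = 245 > 0,  v_rel·d = 45 > 0  ⇒  inside

inside=yes margin=245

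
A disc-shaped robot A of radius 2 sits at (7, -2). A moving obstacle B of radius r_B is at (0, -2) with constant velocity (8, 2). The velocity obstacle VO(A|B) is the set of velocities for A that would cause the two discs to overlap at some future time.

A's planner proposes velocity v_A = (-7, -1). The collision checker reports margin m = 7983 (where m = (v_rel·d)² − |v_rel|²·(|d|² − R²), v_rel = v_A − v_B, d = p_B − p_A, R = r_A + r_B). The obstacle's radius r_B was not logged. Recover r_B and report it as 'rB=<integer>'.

m = 7983
d = (-7, 0);  v_rel = (-15, -3),  |v_rel|² = 234
v_rel×d = (-15)·(0) − (-3)·(-7) = -21
since m = R²·234 − (-21)²:  R² = (441 + 7983) / 234 = 36
R = √36 = 6  ⇒  r_B = 6 − 2 = 4

rB=4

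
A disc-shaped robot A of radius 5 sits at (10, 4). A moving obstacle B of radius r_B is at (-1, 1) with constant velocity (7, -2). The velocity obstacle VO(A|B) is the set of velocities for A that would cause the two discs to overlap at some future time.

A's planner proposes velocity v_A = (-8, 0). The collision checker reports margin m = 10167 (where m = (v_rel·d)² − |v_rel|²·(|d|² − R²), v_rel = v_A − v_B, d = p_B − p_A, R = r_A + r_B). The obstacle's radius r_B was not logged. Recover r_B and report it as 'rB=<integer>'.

m = 10167
d = (-11, -3);  v_rel = (-15, 2),  |v_rel|² = 229
v_rel×d = (-15)·(-3) − (2)·(-11) = 67
since m = R²·229 − 67²:  R² = (4489 + 10167) / 229 = 64
R = √64 = 8  ⇒  r_B = 8 − 5 = 3

rB=3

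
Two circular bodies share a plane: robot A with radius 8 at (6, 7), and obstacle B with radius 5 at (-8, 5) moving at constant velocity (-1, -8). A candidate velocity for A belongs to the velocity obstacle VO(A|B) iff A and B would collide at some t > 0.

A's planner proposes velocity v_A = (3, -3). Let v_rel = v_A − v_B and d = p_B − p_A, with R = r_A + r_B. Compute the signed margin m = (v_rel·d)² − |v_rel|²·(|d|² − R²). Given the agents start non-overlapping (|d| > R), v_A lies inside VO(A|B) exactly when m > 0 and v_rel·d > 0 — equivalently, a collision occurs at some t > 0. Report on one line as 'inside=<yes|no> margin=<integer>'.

d = (-14, -2),  |d|² = 200;  R = 8+5 = 13,  c = 200−13² = 31
v_rel = (4, 5),  |v_rel|² = 41;  v_rel·d = (4)·(-14) + (5)·(-2) = -66
41·t² + 132·t + 31 = 0  ⇒  m = (-66)² − 41·31 = 3085
m = 3085 > 0,  v_rel·d = -66 < 0  ⇒  outside

inside=no margin=3085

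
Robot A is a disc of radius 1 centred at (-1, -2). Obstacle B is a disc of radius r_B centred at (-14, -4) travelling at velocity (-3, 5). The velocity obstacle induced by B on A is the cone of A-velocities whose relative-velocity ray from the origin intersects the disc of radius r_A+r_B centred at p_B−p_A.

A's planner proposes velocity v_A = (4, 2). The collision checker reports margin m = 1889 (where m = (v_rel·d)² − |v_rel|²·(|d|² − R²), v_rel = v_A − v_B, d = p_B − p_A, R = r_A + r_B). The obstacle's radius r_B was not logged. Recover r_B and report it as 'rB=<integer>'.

m = 1889
d = (-13, -2);  v_rel = (7, -3),  |v_rel|² = 58
v_rel×d = (7)·(-2) − (-3)·(-13) = -53
since m = R²·58 − (-53)²:  R² = (2809 + 1889) / 58 = 81
R = √81 = 9  ⇒  r_B = 9 − 1 = 8

rB=8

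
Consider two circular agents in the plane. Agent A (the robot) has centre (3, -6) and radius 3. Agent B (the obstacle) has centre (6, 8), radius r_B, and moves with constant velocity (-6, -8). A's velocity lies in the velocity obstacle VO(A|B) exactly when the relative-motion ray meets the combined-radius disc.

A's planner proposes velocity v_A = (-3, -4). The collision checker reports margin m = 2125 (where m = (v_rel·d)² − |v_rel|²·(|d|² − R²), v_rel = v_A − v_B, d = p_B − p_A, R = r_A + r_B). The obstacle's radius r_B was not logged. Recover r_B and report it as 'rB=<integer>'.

m = 2125
d = (3, 14);  v_rel = (3, 4),  |v_rel|² = 25
v_rel×d = (3)·(14) − (4)·(3) = 30
since m = R²·25 − 30²:  R² = (900 + 2125) / 25 = 121
R = √121 = 11  ⇒  r_B = 11 − 3 = 8

rB=8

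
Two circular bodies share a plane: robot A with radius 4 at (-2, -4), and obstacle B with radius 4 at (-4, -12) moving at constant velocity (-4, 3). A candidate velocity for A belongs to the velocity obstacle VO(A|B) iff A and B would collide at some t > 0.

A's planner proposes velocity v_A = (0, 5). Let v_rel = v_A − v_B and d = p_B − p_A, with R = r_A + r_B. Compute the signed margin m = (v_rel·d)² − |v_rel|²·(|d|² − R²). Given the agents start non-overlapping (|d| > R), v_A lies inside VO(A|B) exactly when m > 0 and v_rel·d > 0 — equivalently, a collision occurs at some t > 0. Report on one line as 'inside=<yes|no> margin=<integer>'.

d = (-2, -8),  |d|² = 68;  R = 4+4 = 8,  c = 68−8² = 4
v_rel = (4, 2),  |v_rel|² = 20;  v_rel·d = (4)·(-2) + (2)·(-8) = -24
20·t² + 48·t + 4 = 0  ⇒  m = (-24)² − 20·4 = 496
m = 496 > 0,  v_rel·d = -24 < 0  ⇒  outside

inside=no margin=496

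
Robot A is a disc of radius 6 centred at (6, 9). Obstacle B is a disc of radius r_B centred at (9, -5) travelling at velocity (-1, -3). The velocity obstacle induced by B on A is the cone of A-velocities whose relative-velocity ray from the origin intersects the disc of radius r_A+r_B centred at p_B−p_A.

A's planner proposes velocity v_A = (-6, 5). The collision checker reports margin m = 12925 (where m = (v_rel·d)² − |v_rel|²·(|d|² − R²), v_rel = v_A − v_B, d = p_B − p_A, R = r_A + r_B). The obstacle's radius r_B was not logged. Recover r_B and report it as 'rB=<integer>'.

m = 12925
d = (3, -14);  v_rel = (-5, 8),  |v_rel|² = 89
v_rel×d = (-5)·(-14) − (8)·(3) = 46
since m = R²·89 − 46²:  R² = (2116 + 12925) / 89 = 169
R = √169 = 13  ⇒  r_B = 13 − 6 = 7

rB=7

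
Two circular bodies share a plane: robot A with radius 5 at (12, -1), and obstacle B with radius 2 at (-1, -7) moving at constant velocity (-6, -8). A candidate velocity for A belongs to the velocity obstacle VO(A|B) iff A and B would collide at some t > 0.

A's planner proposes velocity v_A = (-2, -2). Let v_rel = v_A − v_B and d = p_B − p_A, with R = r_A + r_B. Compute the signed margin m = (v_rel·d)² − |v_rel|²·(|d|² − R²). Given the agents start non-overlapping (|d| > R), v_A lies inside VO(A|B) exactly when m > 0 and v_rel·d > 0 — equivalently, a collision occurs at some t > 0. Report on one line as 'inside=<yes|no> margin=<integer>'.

d = (-13, -6),  |d|² = 205;  R = 5+2 = 7,  c = 205−7² = 156
v_rel = (4, 6),  |v_rel|² = 52;  v_rel·d = (4)·(-13) + (6)·(-6) = -88
52·t² + 176·t + 156 = 0  ⇒  m = (-88)² − 52·156 = -368
m = -368 < 0,  v_rel·d = -88 < 0  ⇒  outside

inside=no margin=-368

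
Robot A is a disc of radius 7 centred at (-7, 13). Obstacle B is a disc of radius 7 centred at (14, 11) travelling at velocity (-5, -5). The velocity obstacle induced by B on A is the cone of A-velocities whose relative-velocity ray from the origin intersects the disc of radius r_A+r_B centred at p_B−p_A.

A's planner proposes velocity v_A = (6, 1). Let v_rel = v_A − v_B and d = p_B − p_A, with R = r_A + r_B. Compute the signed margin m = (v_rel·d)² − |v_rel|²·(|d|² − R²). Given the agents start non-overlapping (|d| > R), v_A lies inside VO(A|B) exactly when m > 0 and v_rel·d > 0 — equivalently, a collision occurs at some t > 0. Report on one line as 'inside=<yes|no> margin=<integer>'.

d = (21, -2),  |d|² = 445;  R = 7+7 = 14,  c = 445−14² = 249
v_rel = (11, 6),  |v_rel|² = 157;  v_rel·d = (11)·(21) + (6)·(-2) = 219
157·t² − 438·t + 249 = 0  ⇒  m = 219² − 157·249 = 8868
m = 8868 > 0,  v_rel·d = 219 > 0  ⇒  inside

inside=yes margin=8868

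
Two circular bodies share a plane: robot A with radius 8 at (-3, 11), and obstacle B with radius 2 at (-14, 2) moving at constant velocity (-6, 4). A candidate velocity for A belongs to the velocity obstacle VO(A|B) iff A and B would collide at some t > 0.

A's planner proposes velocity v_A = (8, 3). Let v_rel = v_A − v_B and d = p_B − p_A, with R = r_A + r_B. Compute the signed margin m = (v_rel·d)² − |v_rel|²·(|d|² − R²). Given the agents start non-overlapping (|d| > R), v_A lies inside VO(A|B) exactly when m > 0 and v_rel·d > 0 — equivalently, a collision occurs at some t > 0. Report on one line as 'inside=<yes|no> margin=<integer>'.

d = (-11, -9),  |d|² = 202;  R = 8+2 = 10,  c = 202−10² = 102
v_rel = (14, -1),  |v_rel|² = 197;  v_rel·d = (14)·(-11) + (-1)·(-9) = -145
197·t² + 290·t + 102 = 0  ⇒  m = (-145)² − 197·102 = 931
m = 931 > 0,  v_rel·d = -145 < 0  ⇒  outside

inside=no margin=931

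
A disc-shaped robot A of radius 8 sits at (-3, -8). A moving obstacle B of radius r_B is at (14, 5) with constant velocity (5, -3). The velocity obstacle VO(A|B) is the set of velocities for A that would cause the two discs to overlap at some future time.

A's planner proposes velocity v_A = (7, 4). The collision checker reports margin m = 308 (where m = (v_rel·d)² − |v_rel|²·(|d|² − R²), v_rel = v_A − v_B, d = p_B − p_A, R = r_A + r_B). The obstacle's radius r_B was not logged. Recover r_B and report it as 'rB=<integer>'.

m = 308
d = (17, 13);  v_rel = (2, 7),  |v_rel|² = 53
v_rel×d = (2)·(13) − (7)·(17) = -93
since m = R²·53 − (-93)²:  R² = (8649 + 308) / 53 = 169
R = √169 = 13  ⇒  r_B = 13 − 8 = 5

rB=5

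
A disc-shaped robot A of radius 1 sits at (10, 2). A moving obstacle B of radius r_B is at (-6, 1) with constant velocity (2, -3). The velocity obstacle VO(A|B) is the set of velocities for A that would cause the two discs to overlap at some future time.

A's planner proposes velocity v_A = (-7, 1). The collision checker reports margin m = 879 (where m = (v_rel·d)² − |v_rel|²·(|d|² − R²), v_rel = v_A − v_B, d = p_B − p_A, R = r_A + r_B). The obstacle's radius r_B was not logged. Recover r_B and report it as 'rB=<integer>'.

m = 879
d = (-16, -1);  v_rel = (-9, 4),  |v_rel|² = 97
v_rel×d = (-9)·(-1) − (4)·(-16) = 73
since m = R²·97 − 73²:  R² = (5329 + 879) / 97 = 64
R = √64 = 8  ⇒  r_B = 8 − 1 = 7

rB=7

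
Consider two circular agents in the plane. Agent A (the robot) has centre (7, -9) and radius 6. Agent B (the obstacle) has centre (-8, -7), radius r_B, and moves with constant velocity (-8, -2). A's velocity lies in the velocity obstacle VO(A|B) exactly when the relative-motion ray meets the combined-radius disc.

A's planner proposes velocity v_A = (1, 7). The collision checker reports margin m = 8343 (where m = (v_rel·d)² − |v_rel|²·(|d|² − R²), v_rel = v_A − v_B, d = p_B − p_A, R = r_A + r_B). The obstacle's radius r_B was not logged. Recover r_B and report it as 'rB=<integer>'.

m = 8343
d = (-15, 2);  v_rel = (9, 9),  |v_rel|² = 162
v_rel×d = (9)·(2) − (9)·(-15) = 153
since m = R²·162 − 153²:  R² = (23409 + 8343) / 162 = 196
R = √196 = 14  ⇒  r_B = 14 − 6 = 8

rB=8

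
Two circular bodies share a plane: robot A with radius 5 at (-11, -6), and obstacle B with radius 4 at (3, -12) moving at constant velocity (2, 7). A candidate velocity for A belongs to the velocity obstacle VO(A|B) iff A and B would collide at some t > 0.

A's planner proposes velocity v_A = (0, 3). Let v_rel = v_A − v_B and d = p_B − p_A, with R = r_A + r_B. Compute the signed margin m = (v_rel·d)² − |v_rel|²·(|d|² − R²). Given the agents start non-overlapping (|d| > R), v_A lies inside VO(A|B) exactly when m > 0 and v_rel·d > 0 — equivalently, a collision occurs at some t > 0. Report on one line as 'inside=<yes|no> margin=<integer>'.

d = (14, -6),  |d|² = 232;  R = 5+4 = 9,  c = 232−9² = 151
v_rel = (-2, -4),  |v_rel|² = 20;  v_rel·d = (-2)·(14) + (-4)·(-6) = -4
20·t² + 8·t + 151 = 0  ⇒  m = (-4)² − 20·151 = -3004
m = -3004 < 0,  v_rel·d = -4 < 0  ⇒  outside

inside=no margin=-3004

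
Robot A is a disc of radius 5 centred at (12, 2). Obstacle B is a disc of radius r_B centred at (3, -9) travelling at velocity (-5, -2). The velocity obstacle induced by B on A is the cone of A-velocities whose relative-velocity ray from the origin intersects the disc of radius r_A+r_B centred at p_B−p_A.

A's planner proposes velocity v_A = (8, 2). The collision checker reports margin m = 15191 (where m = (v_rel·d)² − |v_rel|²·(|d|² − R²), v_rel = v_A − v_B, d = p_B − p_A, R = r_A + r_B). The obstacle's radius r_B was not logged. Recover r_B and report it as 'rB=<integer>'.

m = 15191
d = (-9, -11);  v_rel = (13, 4),  |v_rel|² = 185
v_rel×d = (13)·(-11) − (4)·(-9) = -107
since m = R²·185 − (-107)²:  R² = (11449 + 15191) / 185 = 144
R = √144 = 12  ⇒  r_B = 12 − 5 = 7

rB=7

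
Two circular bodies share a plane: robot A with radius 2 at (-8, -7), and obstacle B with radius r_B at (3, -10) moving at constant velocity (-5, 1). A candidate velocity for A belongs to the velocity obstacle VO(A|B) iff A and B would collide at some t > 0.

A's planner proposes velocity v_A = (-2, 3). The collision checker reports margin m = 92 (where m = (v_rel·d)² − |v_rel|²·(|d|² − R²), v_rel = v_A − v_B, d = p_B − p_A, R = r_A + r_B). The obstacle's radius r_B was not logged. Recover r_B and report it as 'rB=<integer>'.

m = 92
d = (11, -3);  v_rel = (3, 2),  |v_rel|² = 13
v_rel×d = (3)·(-3) − (2)·(11) = -31
since m = R²·13 − (-31)²:  R² = (961 + 92) / 13 = 81
R = √81 = 9  ⇒  r_B = 9 − 2 = 7

rB=7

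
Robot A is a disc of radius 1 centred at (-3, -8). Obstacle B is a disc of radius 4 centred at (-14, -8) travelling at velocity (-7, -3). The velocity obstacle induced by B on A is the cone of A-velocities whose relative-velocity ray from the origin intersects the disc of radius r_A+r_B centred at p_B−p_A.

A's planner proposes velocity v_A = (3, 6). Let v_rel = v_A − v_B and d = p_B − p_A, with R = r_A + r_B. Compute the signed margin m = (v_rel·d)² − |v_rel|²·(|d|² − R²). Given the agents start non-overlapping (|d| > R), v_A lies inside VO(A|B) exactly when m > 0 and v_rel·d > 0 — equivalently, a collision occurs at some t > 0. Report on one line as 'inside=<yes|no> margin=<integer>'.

d = (-11, 0),  |d|² = 121;  R = 1+4 = 5,  c = 121−5² = 96
v_rel = (10, 9),  |v_rel|² = 181;  v_rel·d = (10)·(-11) + (9)·(0) = -110
181·t² + 220·t + 96 = 0  ⇒  m = (-110)² − 181·96 = -5276
m = -5276 < 0,  v_rel·d = -110 < 0  ⇒  outside

inside=no margin=-5276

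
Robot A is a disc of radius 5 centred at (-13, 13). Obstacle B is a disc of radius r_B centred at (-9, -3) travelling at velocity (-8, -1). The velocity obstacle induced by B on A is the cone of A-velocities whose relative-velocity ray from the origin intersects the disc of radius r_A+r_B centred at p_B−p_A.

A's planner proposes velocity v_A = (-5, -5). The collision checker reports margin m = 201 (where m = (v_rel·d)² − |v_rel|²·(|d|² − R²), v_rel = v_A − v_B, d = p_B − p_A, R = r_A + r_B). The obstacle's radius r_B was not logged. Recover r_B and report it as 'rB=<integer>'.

m = 201
d = (4, -16);  v_rel = (3, -4),  |v_rel|² = 25
v_rel×d = (3)·(-16) − (-4)·(4) = -32
since m = R²·25 − (-32)²:  R² = (1024 + 201) / 25 = 49
R = √49 = 7  ⇒  r_B = 7 − 5 = 2

rB=2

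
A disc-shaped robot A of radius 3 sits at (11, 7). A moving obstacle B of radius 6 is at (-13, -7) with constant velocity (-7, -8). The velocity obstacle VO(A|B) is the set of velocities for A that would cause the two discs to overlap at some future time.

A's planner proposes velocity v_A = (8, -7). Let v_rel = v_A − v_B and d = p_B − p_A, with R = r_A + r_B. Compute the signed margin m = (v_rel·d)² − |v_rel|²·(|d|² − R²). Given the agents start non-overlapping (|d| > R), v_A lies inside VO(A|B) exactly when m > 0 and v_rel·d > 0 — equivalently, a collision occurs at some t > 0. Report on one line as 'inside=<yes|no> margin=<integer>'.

d = (-24, -14),  |d|² = 772;  R = 3+6 = 9,  c = 772−9² = 691
v_rel = (15, 1),  |v_rel|² = 226;  v_rel·d = (15)·(-24) + (1)·(-14) = -374
226·t² + 748·t + 691 = 0  ⇒  m = (-374)² − 226·691 = -16290
m = -16290 < 0,  v_rel·d = -374 < 0  ⇒  outside

inside=no margin=-16290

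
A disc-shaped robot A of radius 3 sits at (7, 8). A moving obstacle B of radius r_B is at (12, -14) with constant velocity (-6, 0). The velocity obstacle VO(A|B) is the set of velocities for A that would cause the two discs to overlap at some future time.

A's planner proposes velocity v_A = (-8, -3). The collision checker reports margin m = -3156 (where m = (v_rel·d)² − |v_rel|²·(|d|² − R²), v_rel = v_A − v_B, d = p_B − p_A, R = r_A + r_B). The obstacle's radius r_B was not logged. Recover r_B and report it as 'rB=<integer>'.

m = -3156
d = (5, -22);  v_rel = (-2, -3),  |v_rel|² = 13
v_rel×d = (-2)·(-22) − (-3)·(5) = 59
since m = R²·13 − 59²:  R² = (3481 + -3156) / 13 = 25
R = √25 = 5  ⇒  r_B = 5 − 3 = 2

rB=2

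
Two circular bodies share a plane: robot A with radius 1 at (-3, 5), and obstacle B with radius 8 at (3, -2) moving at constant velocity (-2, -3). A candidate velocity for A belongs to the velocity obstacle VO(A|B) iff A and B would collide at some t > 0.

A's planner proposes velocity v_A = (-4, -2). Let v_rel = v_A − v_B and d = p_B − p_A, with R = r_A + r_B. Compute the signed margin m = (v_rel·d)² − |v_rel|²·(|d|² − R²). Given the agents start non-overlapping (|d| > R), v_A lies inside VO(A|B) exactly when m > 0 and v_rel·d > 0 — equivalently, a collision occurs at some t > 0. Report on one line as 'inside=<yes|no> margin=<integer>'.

d = (6, -7),  |d|² = 85;  R = 1+8 = 9,  c = 85−9² = 4
v_rel = (-2, 1),  |v_rel|² = 5;  v_rel·d = (-2)·(6) + (1)·(-7) = -19
5·t² + 38·t + 4 = 0  ⇒  m = (-19)² − 5·4 = 341
m = 341 > 0,  v_rel·d = -19 < 0  ⇒  outside

inside=no margin=341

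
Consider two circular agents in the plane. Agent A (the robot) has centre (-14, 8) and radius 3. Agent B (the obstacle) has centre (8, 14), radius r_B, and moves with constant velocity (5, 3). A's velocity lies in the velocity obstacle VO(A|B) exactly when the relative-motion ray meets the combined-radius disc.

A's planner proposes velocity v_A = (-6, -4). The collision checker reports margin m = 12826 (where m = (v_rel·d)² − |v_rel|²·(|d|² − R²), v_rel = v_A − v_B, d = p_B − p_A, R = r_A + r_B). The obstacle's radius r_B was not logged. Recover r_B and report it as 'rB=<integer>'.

m = 12826
d = (22, 6);  v_rel = (-11, -7),  |v_rel|² = 170
v_rel×d = (-11)·(6) − (-7)·(22) = 88
since m = R²·170 − 88²:  R² = (7744 + 12826) / 170 = 121
R = √121 = 11  ⇒  r_B = 11 − 3 = 8

rB=8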